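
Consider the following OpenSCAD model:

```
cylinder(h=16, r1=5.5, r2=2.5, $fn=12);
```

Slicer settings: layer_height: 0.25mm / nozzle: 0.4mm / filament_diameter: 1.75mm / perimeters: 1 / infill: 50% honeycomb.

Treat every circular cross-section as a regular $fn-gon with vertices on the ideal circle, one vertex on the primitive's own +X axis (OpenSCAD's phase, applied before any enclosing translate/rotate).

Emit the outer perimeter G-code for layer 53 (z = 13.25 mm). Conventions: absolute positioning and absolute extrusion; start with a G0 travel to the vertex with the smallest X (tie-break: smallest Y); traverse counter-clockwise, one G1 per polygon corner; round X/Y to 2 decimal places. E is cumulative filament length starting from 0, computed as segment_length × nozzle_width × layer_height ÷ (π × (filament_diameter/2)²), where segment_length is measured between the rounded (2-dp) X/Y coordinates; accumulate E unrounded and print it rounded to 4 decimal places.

At z = 13.25 mm: the cone: at t=0.828 of its height the radius interpolates to r₁+(r₂−r₁)t = 3.016, giving a regular 12-gon of that circumradius. The outline is a single polygon with 12 vertices. Extrusion per mm of travel: 0.4 × 0.25 / (π × 0.875²) = 0.041575. Accumulating E over each segment gives final E = 0.7791.

G0 X-3.02 Y0.00 Z13.25
G1 X-2.61 Y-1.51 E0.0651
G1 X-1.51 Y-2.61 E0.1297
G1 X0.00 Y-3.02 E0.1948
G1 X1.51 Y-2.61 E0.2598
G1 X2.61 Y-1.51 E0.3245
G1 X3.02 Y0.00 E0.3896
G1 X2.61 Y1.51 E0.4546
G1 X1.51 Y2.61 E0.5193
G1 X0.00 Y3.02 E0.5843
G1 X-1.51 Y2.61 E0.6494
G1 X-2.61 Y1.51 E0.7141
G1 X-3.02 Y0.00 E0.7791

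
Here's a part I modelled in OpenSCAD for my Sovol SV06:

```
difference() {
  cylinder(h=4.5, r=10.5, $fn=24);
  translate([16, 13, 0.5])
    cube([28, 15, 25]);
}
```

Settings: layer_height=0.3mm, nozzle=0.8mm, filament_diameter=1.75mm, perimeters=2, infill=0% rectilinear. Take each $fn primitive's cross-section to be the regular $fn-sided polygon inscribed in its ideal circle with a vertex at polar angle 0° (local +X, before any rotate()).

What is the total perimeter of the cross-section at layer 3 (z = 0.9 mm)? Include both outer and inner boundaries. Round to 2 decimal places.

At z = 0.9 mm: the r=10.5 cylinder contributes a regular 24-gon of circumradius 10.5 (perimeter = 2·24·10.500·sin(180°/24) = 65.79 mm); the 28×15 cube at (16, 13) contributes its full rectangle (perimeter 86.00 mm); Subtracting the remaining from the first: starting from the r=10.5 cylinder, the 28×15 cube at (16, 13) misses the remaining region (no effect) — boundary = 65.79 mm. Overall, the cross-section is a single solid region. Total boundary length (outer) = 65.79 mm.

65.79 mm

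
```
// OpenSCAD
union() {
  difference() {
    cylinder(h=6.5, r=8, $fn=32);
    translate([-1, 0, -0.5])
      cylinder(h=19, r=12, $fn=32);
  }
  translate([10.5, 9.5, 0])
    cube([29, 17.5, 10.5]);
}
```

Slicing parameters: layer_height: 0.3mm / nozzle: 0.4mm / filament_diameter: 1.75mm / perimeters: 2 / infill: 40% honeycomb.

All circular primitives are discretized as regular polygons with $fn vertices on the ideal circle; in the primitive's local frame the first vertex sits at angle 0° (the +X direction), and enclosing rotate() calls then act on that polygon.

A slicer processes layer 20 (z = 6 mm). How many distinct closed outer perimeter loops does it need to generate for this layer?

At z = 6 mm: the cylinder: section is a regular 32-gon, circumradius r=8; the cylinder at (-1, 0): section is a regular 32-gon, circumradius r=12; Subtracting the remaining from the first: starting from the r=8 cylinder, the r=12 cylinder at (-1, 0) covers all of what remains (removes everything) — nothing remains; the cube at (10.5, 9.5) (footprint 29×17.5) is included at this height; Merging all regions: only the 29×17.5 cube at (10.5, 9.5) is present, so the union is just that shape — 1 connected region. The result has 1 disconnected region.

1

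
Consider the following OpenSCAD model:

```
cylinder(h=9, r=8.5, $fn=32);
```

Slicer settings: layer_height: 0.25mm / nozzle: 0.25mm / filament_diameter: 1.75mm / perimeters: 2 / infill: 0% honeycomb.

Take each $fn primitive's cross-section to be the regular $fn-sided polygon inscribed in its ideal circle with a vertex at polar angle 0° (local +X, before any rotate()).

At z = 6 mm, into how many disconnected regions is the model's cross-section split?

At z = 6 mm: the cylinder: section is a regular 32-gon, circumradius r=8.5. The result has 1 disconnected region.

1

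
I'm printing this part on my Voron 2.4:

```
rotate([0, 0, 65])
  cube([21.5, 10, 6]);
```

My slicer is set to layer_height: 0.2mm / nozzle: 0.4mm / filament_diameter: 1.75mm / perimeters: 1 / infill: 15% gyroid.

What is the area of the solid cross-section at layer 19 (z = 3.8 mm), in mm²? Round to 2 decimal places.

215.00 mm²

At z = 3.8 mm: the 21.5×10 cube contributes its full rectangle (area 215.00 mm²); (whole slice rotated 65° about Z — lengths, areas and connectivity unchanged). Overall, the cross-section is a single solid region. Net area = 215.00 mm².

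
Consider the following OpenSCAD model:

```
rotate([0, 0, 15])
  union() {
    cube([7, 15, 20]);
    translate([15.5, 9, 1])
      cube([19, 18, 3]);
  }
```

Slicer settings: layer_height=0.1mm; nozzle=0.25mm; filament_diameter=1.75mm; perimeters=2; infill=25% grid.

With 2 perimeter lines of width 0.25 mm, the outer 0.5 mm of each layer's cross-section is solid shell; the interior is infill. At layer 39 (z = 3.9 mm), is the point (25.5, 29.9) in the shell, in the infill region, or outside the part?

At z = 3.9 mm: the 7×15 cube contributes its full rectangle; the cube at (15.5, 9) is present — its section is the full 19×18 rectangle; Merging all regions: the 2 present regions are separate (no shared area or edge), so areas and boundary lengths simply add and each stays a separate island — 2 connected regions; (rotated 15° about Z; rotation is an isometry so areas/perimeters/island counts are preserved). Overall, the cross-section has 2 separate islands. Undo the 15° rotation: the query point maps to (32.370, 22.281) in the un-rotated model frame. The nearest boundary edge runs (34.50, 27.00)→(34.50, 9.00); distance from the point to it = 2.13 mm. (Shell/infill is judged within the island containing the point — the largest one.) The point is inside the cross-section and 2.13 mm from the nearest boundary — more than the 0.5 mm shell width (2 × 0.25), so it's in the infill interior.

infill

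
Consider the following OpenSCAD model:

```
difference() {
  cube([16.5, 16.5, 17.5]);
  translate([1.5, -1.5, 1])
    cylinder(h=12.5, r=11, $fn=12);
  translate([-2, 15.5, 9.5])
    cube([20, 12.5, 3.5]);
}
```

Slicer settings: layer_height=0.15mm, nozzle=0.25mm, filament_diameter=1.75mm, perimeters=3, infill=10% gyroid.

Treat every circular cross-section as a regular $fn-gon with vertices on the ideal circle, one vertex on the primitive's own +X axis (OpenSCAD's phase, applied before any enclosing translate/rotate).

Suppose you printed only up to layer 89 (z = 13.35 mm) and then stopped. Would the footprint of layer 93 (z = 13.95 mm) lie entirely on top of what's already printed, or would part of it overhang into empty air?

Compare the two slices. At z = 13.35: the cube is present — its section is the full 16.5×16.5 rectangle (area 272.25 mm²); the r=11 cylinder at (1.5, -1.5) contributes a regular 12-gon of circumradius 11 (area = (12/2)·11.000²·sin(360°/12) = 363.00 mm²); the cube at (-2, 15.5) is not intersected at this z (z outside [9.5, 13]); After the difference (first − rest): starting from the 16.5×16.5 cube (272.25 mm²), the r=11 cylinder at (1.5, -1.5) partially overlaps it — only the 88.50 mm² overlap (of its 363.00 mm²) is removed, clipping the outline — area = 183.75 mm². At z = 13.95: the cube is present — its section is the full 16.5×16.5 rectangle (area 272.25 mm²); the cylinder at (1.5, -1.5) does not reach this height (z outside [1, 13.5]); the cube at (-2, 15.5) is not intersected at this z (z outside [9.5, 13]); After the difference (first − rest): none of the subtracted shapes is present at this height, so the 16.5×16.5 cube is unchanged — area = 272.25 mm². Checking containment: at z = 13.95 the cross-section extends beyond the z = 13.35 cross-section by about 88.50 mm².

part overhangs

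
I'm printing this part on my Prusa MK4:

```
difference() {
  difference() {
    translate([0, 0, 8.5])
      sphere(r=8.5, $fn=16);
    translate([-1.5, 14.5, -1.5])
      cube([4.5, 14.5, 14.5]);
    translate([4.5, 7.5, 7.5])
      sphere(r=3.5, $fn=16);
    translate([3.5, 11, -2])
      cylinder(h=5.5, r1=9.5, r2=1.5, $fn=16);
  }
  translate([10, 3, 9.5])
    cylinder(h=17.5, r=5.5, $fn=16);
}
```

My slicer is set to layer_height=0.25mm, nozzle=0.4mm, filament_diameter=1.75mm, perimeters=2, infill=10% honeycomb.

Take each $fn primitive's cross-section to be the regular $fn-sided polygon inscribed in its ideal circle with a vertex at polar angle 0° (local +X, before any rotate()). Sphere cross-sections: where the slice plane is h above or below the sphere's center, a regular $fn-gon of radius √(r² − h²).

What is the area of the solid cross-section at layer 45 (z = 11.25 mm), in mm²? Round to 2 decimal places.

At z = 11.25 mm: the r=8.5 sphere slices to a regular 16-gon of circumradius 8.043 (√(r²−h²) with h=2.75 from center) (area = (16/2)·8.043²·sin(360°/16) = 198.04 mm²); the cube at (-1.5, 14.5) (footprint 4.5×14.5) is included at this height (area 65.25 mm²); the sphere at (4.5, 7.5) is not intersected at this z (|z−center|=3.750 > r=3.5); the cone at (3.5, 11) is absent (z outside [-2, 3.5]); Taking the first minus the rest: starting from the r=8.5 sphere (198.04 mm²), the 4.5×14.5 cube at (-1.5, 14.5) misses the remaining region (no effect) — area = 198.04 mm²; the r=5.5 cylinder at (10, 3) contributes a regular 16-gon of circumradius 5.5 (area = (16/2)·5.500²·sin(360°/16) = 92.61 mm²); Taking the first minus the rest: starting from that combined region (198.04 mm²), the r=5.5 cylinder at (10, 3) partially overlaps it — only the 16.30 mm² overlap (of its 92.61 mm²) is removed, clipping the outline — area = 181.74 mm². Overall, the cross-section is a single solid region. Net area = 181.74 mm².

181.74 mm²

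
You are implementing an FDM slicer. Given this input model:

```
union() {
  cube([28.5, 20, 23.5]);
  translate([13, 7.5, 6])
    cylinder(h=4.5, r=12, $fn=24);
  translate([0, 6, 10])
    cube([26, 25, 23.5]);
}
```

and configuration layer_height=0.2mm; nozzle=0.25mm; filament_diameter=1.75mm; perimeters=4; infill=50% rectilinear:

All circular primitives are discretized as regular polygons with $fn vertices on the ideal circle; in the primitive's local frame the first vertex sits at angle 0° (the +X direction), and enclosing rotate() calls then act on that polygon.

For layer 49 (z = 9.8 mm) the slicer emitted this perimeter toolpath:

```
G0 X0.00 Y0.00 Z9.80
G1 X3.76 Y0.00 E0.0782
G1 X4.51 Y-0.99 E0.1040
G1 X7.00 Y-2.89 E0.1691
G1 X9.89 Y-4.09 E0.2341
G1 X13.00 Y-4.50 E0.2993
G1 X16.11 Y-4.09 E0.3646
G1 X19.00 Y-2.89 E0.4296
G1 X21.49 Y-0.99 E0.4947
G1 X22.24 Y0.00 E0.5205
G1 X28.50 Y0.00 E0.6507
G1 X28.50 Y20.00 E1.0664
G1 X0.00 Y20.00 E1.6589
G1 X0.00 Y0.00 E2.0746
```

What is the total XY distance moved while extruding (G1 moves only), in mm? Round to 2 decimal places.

99.80 mm

Sum the Euclidean lengths of each G1 segment: total = 99.80 mm.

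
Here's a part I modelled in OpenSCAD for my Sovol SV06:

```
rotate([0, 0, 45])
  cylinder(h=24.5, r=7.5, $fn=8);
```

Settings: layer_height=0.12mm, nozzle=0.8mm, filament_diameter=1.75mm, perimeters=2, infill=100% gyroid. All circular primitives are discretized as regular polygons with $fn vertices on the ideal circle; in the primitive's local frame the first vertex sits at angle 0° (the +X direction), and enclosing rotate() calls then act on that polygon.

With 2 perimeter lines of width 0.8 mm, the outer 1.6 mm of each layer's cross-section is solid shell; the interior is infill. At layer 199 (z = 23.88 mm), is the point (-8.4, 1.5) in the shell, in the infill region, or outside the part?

At z = 23.88 mm: the cylinder: section is a regular 8-gon, circumradius r=7.5; (whole slice rotated 45° about Z — lengths, areas and connectivity unchanged). Overall, the cross-section is a single solid region. Undo the 45° rotation: the query point maps to (-4.879, 7.000) in the un-rotated model frame. The nearest boundary edge runs (0.00, 7.50)→(-5.30, 5.30); distance from the point to it = 1.41 mm. The point is not inside any of the regions above, so it lies outside the cross-section (1.41 mm from the nearest boundary).

outside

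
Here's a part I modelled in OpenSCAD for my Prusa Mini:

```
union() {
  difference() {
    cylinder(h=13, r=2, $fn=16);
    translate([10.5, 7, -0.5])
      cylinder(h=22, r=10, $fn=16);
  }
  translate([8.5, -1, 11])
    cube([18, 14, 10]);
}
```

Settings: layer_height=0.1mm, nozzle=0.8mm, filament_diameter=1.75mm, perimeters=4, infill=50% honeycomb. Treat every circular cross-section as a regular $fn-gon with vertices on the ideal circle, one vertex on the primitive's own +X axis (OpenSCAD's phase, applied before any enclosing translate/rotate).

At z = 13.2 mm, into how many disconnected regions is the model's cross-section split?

1

At z = 13.2 mm: the cylinder is not intersected at this z (z outside [0, 13]); the r=10 cylinder at (10.5, 7) gives a regular 16-gon of circumradius 10 (constant along its height); Taking the first minus the rest: the first operand is absent here, so nothing remains; the cube at (8.5, -1) (footprint 18×14) is included at this height; Combining (union): only the 18×14 cube at (8.5, -1) is present, so the union is just that shape — 1 connected region. The result has 1 disconnected region.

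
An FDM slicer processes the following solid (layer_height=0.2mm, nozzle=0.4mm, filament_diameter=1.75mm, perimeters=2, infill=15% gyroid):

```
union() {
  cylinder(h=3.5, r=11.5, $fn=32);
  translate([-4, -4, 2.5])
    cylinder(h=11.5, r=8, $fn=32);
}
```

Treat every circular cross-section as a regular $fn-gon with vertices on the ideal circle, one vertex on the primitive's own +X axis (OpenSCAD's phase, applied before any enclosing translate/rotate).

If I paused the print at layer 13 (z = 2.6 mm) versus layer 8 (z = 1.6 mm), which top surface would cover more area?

layer 13 (z = 2.6 mm)

Layer 13 (z = 2.6): the r=11.5 cylinder contributes a regular 32-gon of circumradius 11.5 (area = (32/2)·11.500²·sin(360°/32) = 412.81 mm²); the r=8 cylinder at (-4, -4) gives a regular 32-gon of circumradius 8 (constant along its height) (area = (32/2)·8.000²·sin(360°/32) = 199.77 mm²); Merging all regions: the regions partially overlap — summed areas 612.58 mm² minus the doubly-counted overlap 175.44 mm² gives 437.14 mm² — area = 437.14 mm². So its area = 437.14 mm². Layer 8 (z = 1.6): the r=11.5 cylinder gives a regular 32-gon of circumradius 11.5 (constant along its height) (area = (32/2)·11.500²·sin(360°/32) = 412.81 mm²); the cylinder at (-4, -4) is not intersected at this z (z outside [2.5, 14]); Taking the union: only the r=11.5 cylinder is present, so the union is just that shape — area = 412.81 mm². So its area = 412.81 mm². Layer 13 is larger (437.14 vs 412.81 mm²).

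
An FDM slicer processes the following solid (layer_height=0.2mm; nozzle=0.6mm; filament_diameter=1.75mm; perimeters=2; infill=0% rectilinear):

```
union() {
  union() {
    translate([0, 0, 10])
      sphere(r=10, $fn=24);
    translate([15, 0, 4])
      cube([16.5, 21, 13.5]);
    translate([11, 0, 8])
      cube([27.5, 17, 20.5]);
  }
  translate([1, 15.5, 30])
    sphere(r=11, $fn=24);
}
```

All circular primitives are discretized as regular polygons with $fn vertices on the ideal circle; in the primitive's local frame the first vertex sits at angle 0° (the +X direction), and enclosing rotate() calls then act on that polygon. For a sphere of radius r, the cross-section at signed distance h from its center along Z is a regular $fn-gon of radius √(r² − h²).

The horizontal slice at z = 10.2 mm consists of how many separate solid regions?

At z = 10.2 mm: the r=10 sphere slices to a regular 24-gon of circumradius 9.998 (√(r²−h²) with h=0.2 from center); the 16.5×21 cube at (15, 0) contributes its full rectangle; the cube at (11, 0) is present — its section is the full 27.5×17 rectangle; Taking the union: the regions partially overlap (shared area 280.50 mm²), so overlapping operands fuse into one piece — 2 connected regions; the sphere at (1, 15.5) does not reach this height (|z−center|=19.800 > r=11); Taking the union: only that combined region is present, so the union is just that shape — 2 connected regions. The result has 2 disconnected regions.

2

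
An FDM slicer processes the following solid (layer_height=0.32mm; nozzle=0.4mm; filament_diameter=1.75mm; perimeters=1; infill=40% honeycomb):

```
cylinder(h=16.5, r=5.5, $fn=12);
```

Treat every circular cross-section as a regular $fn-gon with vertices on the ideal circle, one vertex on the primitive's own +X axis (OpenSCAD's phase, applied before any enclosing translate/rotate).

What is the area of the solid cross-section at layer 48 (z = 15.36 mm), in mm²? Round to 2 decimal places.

90.75 mm²

At z = 15.36 mm: the r=5.5 cylinder contributes a regular 12-gon of circumradius 5.5 (area = (12/2)·5.500²·sin(360°/12) = 90.75 mm²). Overall, the cross-section is a single solid region. Net area = 90.75 mm².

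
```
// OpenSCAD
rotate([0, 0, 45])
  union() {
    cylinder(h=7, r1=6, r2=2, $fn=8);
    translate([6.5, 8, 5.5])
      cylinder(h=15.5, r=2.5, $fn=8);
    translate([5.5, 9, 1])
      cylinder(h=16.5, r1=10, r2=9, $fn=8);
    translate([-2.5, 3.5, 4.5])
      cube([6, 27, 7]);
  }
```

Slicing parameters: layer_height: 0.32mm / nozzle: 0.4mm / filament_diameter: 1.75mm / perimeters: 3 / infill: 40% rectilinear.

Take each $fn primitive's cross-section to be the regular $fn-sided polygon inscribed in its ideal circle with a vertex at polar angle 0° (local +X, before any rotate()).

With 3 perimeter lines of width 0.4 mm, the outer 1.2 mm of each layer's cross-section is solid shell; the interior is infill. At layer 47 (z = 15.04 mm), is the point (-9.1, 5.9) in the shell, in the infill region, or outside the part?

At z = 15.04 mm: the cone is not intersected at this z (z outside [0, 7]); the cylinder at (6.5, 8): section is a regular 8-gon, circumradius r=2.5; the cone at (5.5, 9) contributes a regular 8-gon of circumradius 9.149 (interpolated between r1=10 and r2=9 at t=0.851); the cube at (-2.5, 3.5) is not intersected at this z (z outside [4.5, 11.5]); Combining (union): the r=2.5 cylinder at (6.5, 8) lies entirely inside the cone at (5.5, 9), so the union is just the cone at (5.5, 9) — 1 connected region; (rotated 45° about Z; rotation is an isometry so areas/perimeters/island counts are preserved). Overall, the cross-section is a single solid region. Undo the 45° rotation: the query point maps to (-2.263, 10.607) in the un-rotated model frame. The nearest boundary edge runs (-3.65, 9.00)→(-0.97, 15.47); distance from the point to it = 0.67 mm. The point is inside the cross-section, 0.67 mm from the nearest boundary — within the 1.2 mm shell band (3 × 0.4).

shell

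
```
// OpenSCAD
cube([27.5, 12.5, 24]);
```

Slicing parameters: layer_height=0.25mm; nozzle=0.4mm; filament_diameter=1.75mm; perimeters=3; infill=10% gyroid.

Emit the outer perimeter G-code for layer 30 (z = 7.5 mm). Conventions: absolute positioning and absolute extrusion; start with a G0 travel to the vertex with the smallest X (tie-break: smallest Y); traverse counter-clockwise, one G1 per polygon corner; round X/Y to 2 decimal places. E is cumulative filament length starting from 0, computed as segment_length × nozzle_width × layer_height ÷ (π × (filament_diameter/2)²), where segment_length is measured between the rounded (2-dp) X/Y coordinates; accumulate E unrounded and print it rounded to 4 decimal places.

G0 X0.00 Y0.00 Z7.50
G1 X27.50 Y0.00 E1.1433
G1 X27.50 Y12.50 E1.6630
G1 X0.00 Y12.50 E2.8063
G1 X0.00 Y0.00 E3.3260

At z = 7.5 mm: the 27.5×12.5 cube contributes its full rectangle. The outline is a single polygon with 4 vertices. Extrusion per mm of travel: 0.4 × 0.25 / (π × 0.875²) = 0.041575. Accumulating E over each segment gives final E = 3.3260.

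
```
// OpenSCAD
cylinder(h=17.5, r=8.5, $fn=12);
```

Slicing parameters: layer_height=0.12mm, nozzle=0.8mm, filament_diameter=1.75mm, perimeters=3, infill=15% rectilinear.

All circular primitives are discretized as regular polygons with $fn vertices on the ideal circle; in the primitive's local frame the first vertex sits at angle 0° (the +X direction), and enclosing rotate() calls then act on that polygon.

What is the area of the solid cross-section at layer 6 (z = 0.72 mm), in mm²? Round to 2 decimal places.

At z = 0.72 mm: the r=8.5 cylinder contributes a regular 12-gon of circumradius 8.5 (area = (12/2)·8.500²·sin(360°/12) = 216.75 mm²). Overall, the cross-section is a single solid region. Net area = 216.75 mm².

216.75 mm²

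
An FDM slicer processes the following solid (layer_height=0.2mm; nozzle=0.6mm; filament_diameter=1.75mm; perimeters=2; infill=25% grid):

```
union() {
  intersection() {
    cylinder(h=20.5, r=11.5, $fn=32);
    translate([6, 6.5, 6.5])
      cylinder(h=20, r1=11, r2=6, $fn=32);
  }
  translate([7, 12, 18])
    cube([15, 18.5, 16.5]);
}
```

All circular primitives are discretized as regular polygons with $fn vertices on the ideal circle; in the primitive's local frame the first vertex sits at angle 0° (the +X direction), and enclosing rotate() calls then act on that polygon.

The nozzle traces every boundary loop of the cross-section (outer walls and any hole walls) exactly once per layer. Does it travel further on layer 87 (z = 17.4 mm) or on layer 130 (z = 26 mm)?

Layer 87 (z = 17.4): the cylinder: section is a regular 32-gon, circumradius r=11.5 (perimeter = 2·32·11.500·sin(180°/32) = 72.14 mm); the cone at (6, 6.5): at t=0.545 of its height the radius interpolates to r₁+(r₂−r₁)t = 8.275, giving a regular 32-gon of that circumradius (perimeter = 2·32·8.275·sin(180°/32) = 51.91 mm); Taking the intersection: the cone at (6, 6.5) partially overlaps the r=11.5 cylinder; clipping to the common part keeps 132.17 mm² — boundary = 42.58 mm; the cube at (7, 12) is not intersected at this z (z outside [18, 34.5]); Combining (union): only that combined region is present, so the union is just that shape — boundary = 42.58 mm. So its perimeter = 42.58 mm. Layer 130 (z = 26): the cylinder is absent (z outside [0, 20.5]); the cone at (6, 6.5) (r1=11→r2=6) has section circumradius 6.125 here — a regular 32-gon (perimeter = 2·32·6.125·sin(180°/32) = 38.42 mm); Taking the intersection: at least one operand is absent at this height, so nothing remains; the 15×18.5 cube at (7, 12) contributes its full rectangle (perimeter 67.00 mm); Taking the union: only the 15×18.5 cube at (7, 12) is present, so the union is just that shape — boundary = 67.00 mm. So its perimeter = 67.00 mm. Layer 130 is larger (67.00 vs 42.58 mm).

layer 130 (z = 26 mm)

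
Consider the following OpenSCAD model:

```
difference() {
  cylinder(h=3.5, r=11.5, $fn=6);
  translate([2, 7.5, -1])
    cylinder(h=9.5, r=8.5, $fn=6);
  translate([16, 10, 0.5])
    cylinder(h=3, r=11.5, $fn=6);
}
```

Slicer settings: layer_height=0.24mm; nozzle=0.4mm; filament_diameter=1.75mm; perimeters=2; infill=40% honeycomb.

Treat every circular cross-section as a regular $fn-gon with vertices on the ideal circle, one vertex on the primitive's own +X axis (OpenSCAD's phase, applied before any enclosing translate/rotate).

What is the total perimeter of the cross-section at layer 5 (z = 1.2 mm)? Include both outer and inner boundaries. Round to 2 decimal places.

75.78 mm

At z = 1.2 mm: the cylinder: section is a regular 6-gon, circumradius r=11.5 (perimeter = 2·6·11.500·sin(180°/6) = 69.00 mm); the cylinder at (2, 7.5): section is a regular 6-gon, circumradius r=8.5 (perimeter = 2·6·8.500·sin(180°/6) = 51.00 mm); the r=11.5 cylinder at (16, 10) contributes a regular 6-gon of circumradius 11.5 (perimeter = 2·6·11.500·sin(180°/6) = 69.00 mm); After the difference (first − rest): starting from the r=11.5 cylinder, the r=8.5 cylinder at (2, 7.5) partially overlaps it — only the 119.18 mm² overlap (of its 187.71 mm²) is removed, clipping the outline; the r=11.5 cylinder at (16, 10) partially overlaps it — only the 4.96 mm² overlap (of its 343.60 mm²) is removed, clipping the outline — boundary = 75.78 mm. Overall, the cross-section is a single solid region. Total boundary length (outer) = 75.78 mm.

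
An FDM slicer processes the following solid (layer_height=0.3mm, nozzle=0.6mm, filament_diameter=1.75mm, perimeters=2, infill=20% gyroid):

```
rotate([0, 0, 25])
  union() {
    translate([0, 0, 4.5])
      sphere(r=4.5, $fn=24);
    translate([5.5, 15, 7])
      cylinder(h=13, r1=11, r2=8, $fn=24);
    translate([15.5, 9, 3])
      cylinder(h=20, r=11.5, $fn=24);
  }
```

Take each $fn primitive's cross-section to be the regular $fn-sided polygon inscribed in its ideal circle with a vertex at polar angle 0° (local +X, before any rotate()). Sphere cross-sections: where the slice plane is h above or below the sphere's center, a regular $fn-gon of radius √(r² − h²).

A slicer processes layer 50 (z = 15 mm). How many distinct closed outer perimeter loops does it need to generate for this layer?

1

At z = 15 mm: the sphere is absent (|z−center|=10.500 > r=4.5); the cone at (5.5, 15): at t=0.615 of its height the radius interpolates to r₁+(r₂−r₁)t = 9.154, giving a regular 24-gon of that circumradius; the r=11.5 cylinder at (15.5, 9) contributes a regular 24-gon of circumradius 11.5; Combining (union): the regions partially overlap (shared area 104.03 mm²), so overlapping operands fuse into one piece — 1 connected region; (rotated 25° about Z; rotation is an isometry so areas/perimeters/island counts are preserved). The result has 1 disconnected region.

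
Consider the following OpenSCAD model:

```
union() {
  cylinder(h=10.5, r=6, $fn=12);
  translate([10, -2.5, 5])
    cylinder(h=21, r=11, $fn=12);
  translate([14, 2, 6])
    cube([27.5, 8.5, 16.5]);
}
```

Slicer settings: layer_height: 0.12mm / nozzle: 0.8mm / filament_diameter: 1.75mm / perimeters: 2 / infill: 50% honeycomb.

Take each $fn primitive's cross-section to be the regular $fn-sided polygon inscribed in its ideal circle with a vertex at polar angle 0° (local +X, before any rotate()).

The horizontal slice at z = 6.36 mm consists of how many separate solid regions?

At z = 6.36 mm: the r=6 cylinder contributes a regular 12-gon of circumradius 6; the r=11 cylinder at (10, -2.5) gives a regular 12-gon of circumradius 11 (constant along its height); the cube at (14, 2) (footprint 27.5×8.5) is included at this height; Taking the union: the regions partially overlap (shared area 72.77 mm²), so overlapping operands fuse into one piece — 1 connected region. The result has 1 disconnected region.

1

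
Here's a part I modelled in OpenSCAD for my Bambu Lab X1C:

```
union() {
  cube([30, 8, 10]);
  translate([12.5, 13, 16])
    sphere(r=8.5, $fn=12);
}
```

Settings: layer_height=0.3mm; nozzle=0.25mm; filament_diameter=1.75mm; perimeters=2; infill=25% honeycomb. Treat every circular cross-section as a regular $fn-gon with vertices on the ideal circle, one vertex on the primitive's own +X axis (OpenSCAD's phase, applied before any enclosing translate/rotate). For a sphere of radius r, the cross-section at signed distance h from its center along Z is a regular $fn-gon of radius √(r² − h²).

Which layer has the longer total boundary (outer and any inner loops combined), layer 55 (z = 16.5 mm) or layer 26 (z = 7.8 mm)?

layer 26 (z = 7.8 mm)

Layer 55 (z = 16.5): the cube is not intersected at this z (z outside [0, 10]); the r=8.5 sphere at (12.5, 13) contributes a regular 12-gon of circumradius √(8.5²−0.5²) = 8.485 (perimeter = 2·12·8.485·sin(180°/12) = 52.71 mm); Taking the union: only the r=8.5 sphere at (12.5, 13) is present, so the union is just that shape — boundary = 52.71 mm. So its perimeter = 52.71 mm. Layer 26 (z = 7.8): the cube (footprint 30×8) is included at this height (perimeter 76.00 mm); the sphere at (12.5, 13): section is a regular 12-gon, circumradius = √(r²−h²) = √(8.5²−8.2²) = 2.238 (perimeter = 2·12·2.238·sin(180°/12) = 13.90 mm); Merging all regions: the 2 present regions are separate (no shared area or edge), so areas and boundary lengths simply add and each stays a separate island — boundary = 89.90 mm. So its perimeter = 89.90 mm. Layer 26 is larger (89.90 vs 52.71 mm).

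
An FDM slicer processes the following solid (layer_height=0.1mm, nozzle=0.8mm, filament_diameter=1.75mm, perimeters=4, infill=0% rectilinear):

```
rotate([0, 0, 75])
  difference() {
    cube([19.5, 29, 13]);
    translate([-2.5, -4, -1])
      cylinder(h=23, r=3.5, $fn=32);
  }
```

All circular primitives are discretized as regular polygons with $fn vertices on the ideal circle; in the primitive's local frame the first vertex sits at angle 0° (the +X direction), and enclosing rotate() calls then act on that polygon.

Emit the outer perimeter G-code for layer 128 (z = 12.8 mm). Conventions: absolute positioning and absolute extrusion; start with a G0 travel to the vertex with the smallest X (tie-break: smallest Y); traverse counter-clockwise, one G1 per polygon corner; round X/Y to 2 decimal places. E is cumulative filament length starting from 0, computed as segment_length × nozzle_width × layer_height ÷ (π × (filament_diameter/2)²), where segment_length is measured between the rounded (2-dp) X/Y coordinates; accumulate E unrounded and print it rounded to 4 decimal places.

At z = 12.8 mm: the 19.5×29 cube contributes its full rectangle; the r=3.5 cylinder at (-2.5, -4) contributes a regular 32-gon of circumradius 3.5; After the difference (first − rest): starting from the 19.5×29 cube, the r=3.5 cylinder at (-2.5, -4) misses the remaining region (no effect) — 1 connected region; (rotated 75° about Z; rotation is an isometry so areas/perimeters/island counts are preserved). The outline is a single polygon with 4 vertices. Extrusion per mm of travel: 0.8 × 0.1 / (π × 0.875²) = 0.033260. Accumulating E over each segment gives final E = 3.2261.

G0 X-28.01 Y7.51 Z12.80
G1 X0.00 Y0.00 E0.9645
G1 X5.05 Y18.84 E1.6133
G1 X-22.96 Y26.34 E2.5777
G1 X-28.01 Y7.51 E3.2261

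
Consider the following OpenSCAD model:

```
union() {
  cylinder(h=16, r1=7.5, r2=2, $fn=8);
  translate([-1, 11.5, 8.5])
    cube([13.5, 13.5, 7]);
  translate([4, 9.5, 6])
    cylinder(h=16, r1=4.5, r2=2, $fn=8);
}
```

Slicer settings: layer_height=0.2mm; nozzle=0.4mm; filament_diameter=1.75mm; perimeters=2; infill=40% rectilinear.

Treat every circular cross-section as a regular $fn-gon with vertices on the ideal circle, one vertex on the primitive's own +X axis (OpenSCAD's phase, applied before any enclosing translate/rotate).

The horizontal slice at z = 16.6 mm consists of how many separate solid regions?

1

At z = 16.6 mm: the cone is not intersected at this z (z outside [0, 16]); the cube at (-1, 11.5) is not intersected at this z (z outside [8.5, 15.5]); the cone at (4, 9.5): at t=0.663 of its height the radius interpolates to r₁+(r₂−r₁)t = 2.844, giving a regular 8-gon of that circumradius; Merging all regions: only the cone at (4, 9.5) is present, so the union is just that shape — 1 connected region. The result has 1 disconnected region.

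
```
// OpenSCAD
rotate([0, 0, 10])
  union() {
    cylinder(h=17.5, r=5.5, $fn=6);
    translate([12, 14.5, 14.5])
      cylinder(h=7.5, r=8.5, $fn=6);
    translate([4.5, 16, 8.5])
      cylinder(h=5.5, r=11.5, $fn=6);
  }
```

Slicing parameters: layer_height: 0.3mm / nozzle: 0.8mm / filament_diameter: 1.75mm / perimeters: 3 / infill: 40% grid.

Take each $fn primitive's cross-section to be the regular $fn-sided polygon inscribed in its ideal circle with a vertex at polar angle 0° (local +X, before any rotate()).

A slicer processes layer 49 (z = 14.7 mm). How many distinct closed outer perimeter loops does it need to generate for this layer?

At z = 14.7 mm: the cylinder: section is a regular 6-gon, circumradius r=5.5; the r=8.5 cylinder at (12, 14.5) gives a regular 6-gon of circumradius 8.5 (constant along its height); the cylinder at (4.5, 16) is absent (z outside [8.5, 14]); Taking the union: the 2 present regions are separate (no shared area or edge), so areas and boundary lengths simply add and each stays a separate island — 2 connected regions; (whole slice rotated 10° about Z — lengths, areas and connectivity unchanged). The result has 2 disconnected regions.

2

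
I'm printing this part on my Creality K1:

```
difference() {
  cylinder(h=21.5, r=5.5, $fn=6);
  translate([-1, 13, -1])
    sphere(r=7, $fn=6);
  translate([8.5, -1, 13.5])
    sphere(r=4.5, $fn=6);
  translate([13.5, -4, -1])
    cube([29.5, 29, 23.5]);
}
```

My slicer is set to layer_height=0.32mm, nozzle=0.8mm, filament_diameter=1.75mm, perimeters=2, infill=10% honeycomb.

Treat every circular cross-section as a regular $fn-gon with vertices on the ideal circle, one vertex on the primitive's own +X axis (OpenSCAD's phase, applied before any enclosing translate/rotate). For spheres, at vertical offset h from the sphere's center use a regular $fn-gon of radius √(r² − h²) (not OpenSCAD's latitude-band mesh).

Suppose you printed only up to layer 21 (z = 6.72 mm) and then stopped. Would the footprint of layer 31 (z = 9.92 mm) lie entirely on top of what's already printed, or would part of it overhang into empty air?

Compare the two slices. At z = 6.72: the cylinder: section is a regular 6-gon, circumradius r=5.5 (area = (6/2)·5.500²·sin(360°/6) = 78.59 mm²); the sphere at (-1, 13) does not reach this height (|z−center|=7.720 > r=7); the sphere at (8.5, -1) does not reach this height (|z−center|=6.780 > r=4.5); the cube at (13.5, -4) is present — its section is the full 29.5×29 rectangle (area 855.50 mm²); Taking the first minus the rest: starting from the r=5.5 cylinder (78.59 mm²), the 29.5×29 cube at (13.5, -4) misses the remaining region (no effect) — area = 78.59 mm². At z = 9.92: the cylinder: section is a regular 6-gon, circumradius r=5.5 (area = (6/2)·5.500²·sin(360°/6) = 78.59 mm²); the sphere at (-1, 13) is absent (|z−center|=10.920 > r=7); the r=4.5 sphere at (8.5, -1) contributes a regular 6-gon of circumradius √(4.5²−3.58²) = 2.726 (area = (6/2)·2.726²·sin(360°/6) = 19.31 mm²); the cube at (13.5, -4) (footprint 29.5×29) is included at this height (area 855.50 mm²); Subtracting the remaining from the first: starting from the r=5.5 cylinder (78.59 mm²), the r=4.5 sphere at (8.5, -1) misses the remaining region (no effect); the 29.5×29 cube at (13.5, -4) misses the remaining region (no effect) — area = 78.59 mm². Checking containment: the cross-section at z = 9.92 is a subset of the cross-section at z = 6.72.

entirely on top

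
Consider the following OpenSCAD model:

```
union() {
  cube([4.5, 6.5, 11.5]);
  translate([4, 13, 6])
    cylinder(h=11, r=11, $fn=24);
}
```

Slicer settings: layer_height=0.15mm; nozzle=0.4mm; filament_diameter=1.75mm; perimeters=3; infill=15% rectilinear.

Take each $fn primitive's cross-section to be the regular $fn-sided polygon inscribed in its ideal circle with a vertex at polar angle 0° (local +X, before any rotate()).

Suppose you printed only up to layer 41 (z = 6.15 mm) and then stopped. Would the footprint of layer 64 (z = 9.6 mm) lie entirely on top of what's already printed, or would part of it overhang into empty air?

entirely on top

Compare the two slices. At z = 6.15: the cube is present — its section is the full 4.5×6.5 rectangle (area 29.25 mm²); the cylinder at (4, 13): section is a regular 24-gon, circumradius r=11 (area = (24/2)·11.000²·sin(360°/24) = 375.81 mm²); Combining (union): the regions partially overlap — summed areas 405.06 mm² minus the doubly-counted overlap 18.99 mm² gives 386.06 mm² — area = 386.06 mm². At z = 9.6: the cube (footprint 4.5×6.5) is included at this height (area 29.25 mm²); the r=11 cylinder at (4, 13) gives a regular 24-gon of circumradius 11 (constant along its height) (area = (24/2)·11.000²·sin(360°/24) = 375.81 mm²); Combining (union): the regions partially overlap — summed areas 405.06 mm² minus the doubly-counted overlap 18.99 mm² gives 386.06 mm² — area = 386.06 mm². Checking containment: the cross-section at z = 9.6 is a subset of the cross-section at z = 6.15.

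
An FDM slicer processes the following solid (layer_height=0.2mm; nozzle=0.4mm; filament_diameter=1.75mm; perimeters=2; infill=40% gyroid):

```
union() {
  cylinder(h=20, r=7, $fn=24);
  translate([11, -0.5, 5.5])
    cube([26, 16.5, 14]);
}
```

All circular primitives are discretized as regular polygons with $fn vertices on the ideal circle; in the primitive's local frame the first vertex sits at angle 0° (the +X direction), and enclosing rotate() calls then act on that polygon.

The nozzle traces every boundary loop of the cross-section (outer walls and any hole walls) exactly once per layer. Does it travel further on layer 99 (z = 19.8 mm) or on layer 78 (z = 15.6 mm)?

Layer 99 (z = 19.8): the r=7 cylinder gives a regular 24-gon of circumradius 7 (constant along its height) (perimeter = 2·24·7.000·sin(180°/24) = 43.86 mm); the cube at (11, -0.5) is not intersected at this z (z outside [5.5, 19.5]); Merging all regions: only the r=7 cylinder is present, so the union is just that shape — boundary = 43.86 mm. So its perimeter = 43.86 mm. Layer 78 (z = 15.6): the r=7 cylinder contributes a regular 24-gon of circumradius 7 (perimeter = 2·24·7.000·sin(180°/24) = 43.86 mm); the cube at (11, -0.5) (footprint 26×16.5) is included at this height (perimeter 85.00 mm); Merging all regions: the 2 present regions are separate (no shared area or edge), so areas and boundary lengths simply add and each stays a separate island — boundary = 128.86 mm. So its perimeter = 128.86 mm. Layer 78 is larger (128.86 vs 43.86 mm).

layer 78 (z = 15.6 mm)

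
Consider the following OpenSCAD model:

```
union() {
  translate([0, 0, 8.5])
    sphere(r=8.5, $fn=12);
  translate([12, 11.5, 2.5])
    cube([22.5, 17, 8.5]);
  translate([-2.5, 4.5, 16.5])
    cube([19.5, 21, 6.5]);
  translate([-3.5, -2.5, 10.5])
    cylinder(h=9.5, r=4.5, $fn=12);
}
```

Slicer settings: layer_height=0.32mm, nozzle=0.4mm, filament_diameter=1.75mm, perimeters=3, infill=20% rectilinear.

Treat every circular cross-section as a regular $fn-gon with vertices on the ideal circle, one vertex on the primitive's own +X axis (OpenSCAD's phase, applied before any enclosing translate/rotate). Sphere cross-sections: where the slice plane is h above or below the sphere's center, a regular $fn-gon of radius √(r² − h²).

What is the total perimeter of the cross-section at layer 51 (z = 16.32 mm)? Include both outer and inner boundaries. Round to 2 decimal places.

33.85 mm

At z = 16.32 mm: the r=8.5 sphere slices to a regular 12-gon of circumradius 3.331 (√(r²−h²) with h=7.82 from center) (perimeter = 2·12·3.331·sin(180°/12) = 20.69 mm); the cube at (12, 11.5) does not reach this height (z outside [2.5, 11]); the cube at (-2.5, 4.5) does not reach this height (z outside [16.5, 23]); the r=4.5 cylinder at (-3.5, -2.5) gives a regular 12-gon of circumradius 4.5 (constant along its height) (perimeter = 2·12·4.500·sin(180°/12) = 27.95 mm); Merging all regions: the regions partially overlap (shared area 14.59 mm²), so the edge portions inside another operand are dropped and the merged outline is re-measured after clipping — boundary = 33.85 mm. Overall, the cross-section is a single solid region. Total boundary length (outer) = 33.85 mm.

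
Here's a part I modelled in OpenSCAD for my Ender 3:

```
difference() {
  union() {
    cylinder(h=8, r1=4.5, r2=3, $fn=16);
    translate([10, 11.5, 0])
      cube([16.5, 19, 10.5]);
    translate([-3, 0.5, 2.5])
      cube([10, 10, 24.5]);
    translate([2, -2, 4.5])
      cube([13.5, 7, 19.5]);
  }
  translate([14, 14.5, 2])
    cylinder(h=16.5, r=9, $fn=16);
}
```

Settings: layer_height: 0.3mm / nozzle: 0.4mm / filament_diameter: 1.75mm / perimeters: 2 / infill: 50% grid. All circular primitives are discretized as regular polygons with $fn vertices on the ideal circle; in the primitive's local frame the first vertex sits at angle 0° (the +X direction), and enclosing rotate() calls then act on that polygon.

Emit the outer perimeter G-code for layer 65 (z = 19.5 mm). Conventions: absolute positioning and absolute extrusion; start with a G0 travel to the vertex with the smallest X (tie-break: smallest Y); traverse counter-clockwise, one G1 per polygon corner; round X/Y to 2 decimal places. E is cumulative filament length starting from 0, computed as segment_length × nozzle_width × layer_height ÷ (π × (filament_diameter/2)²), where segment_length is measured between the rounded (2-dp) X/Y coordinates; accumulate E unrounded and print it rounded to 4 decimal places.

G0 X-3.00 Y0.50 Z19.50
G1 X2.00 Y0.50 E0.2495
G1 X2.00 Y-2.00 E0.3742
G1 X15.50 Y-2.00 E1.0477
G1 X15.50 Y5.00 E1.3969
G1 X7.00 Y5.00 E1.8210
G1 X7.00 Y10.50 E2.0954
G1 X-3.00 Y10.50 E2.5943
G1 X-3.00 Y0.50 E3.0932

At z = 19.5 mm: the cone is not intersected at this z (z outside [0, 8]); the cube at (10, 11.5) is absent (z outside [0, 10.5]); the cube at (-3, 0.5) (footprint 10×10) is included at this height; the cube at (2, -2) (footprint 13.5×7) is included at this height; Merging all regions: the regions partially overlap (shared area 22.50 mm²), so overlapping operands fuse into one piece — 1 connected region; the cylinder at (14, 14.5) is not intersected at this z (z outside [2, 18.5]); Taking the first minus the rest: none of the subtracted shapes is present at this height, so that combined region is unchanged — 1 connected region. The outline is a single polygon with 8 vertices. Extrusion per mm of travel: 0.4 × 0.3 / (π × 0.875²) = 0.049890. Accumulating E over each segment gives final E = 3.0932.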